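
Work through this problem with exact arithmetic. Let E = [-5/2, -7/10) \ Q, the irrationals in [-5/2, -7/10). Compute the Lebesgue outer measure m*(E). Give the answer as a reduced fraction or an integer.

The interval I = [-5/2, -7/10) has m(I) = -7/10 - (-5/2) = 9/5 (endpoints are measure-zero, so open/closed/half-open agree). Write I = (I cap Q) u (I \ Q). The rationals in I are countable, so m*(I cap Q) = 0 (cover each rational by intervals whose total length is arbitrarily small). By countable subadditivity m*(I) <= m*(I cap Q) + m*(I \ Q), hence m*(I \ Q) >= m(I) = 9/5. The reverse inequality m*(I \ Q) <= m*(I) = 9/5 is trivial since (I \ Q) is a subset of I. Therefore m*(I \ Q) = 9/5.

9/5


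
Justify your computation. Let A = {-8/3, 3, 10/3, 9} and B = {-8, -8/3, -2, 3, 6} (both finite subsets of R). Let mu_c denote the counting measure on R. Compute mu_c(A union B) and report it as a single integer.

Counting measure on a finite set equals cardinality. By inclusion-exclusion, |A union B| = |A| + |B| - |A cap B|.
|A| = 4, |B| = 5, |A cap B| = 2.
So mu_c(A union B) = 4 + 5 - 2 = 7.

7


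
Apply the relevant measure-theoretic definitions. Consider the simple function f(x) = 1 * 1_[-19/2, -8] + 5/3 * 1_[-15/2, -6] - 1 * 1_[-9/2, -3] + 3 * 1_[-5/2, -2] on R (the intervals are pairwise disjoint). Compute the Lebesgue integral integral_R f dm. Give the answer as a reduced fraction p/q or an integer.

For a simple function f = sum_i c_i * 1_{A_i} with disjoint A_i,
  integral f dm = sum_i c_i * m(A_i).
Lengths of the A_i:
  m(A_1) = -8 - (-19/2) = 3/2.
  m(A_2) = -6 - (-15/2) = 3/2.
  m(A_3) = -3 - (-9/2) = 3/2.
  m(A_4) = -2 - (-5/2) = 1/2.
Contributions c_i * m(A_i):
  (1) * (3/2) = 3/2.
  (5/3) * (3/2) = 5/2.
  (-1) * (3/2) = -3/2.
  (3) * (1/2) = 3/2.
Total: 3/2 + 5/2 - 3/2 + 3/2 = 4.

4


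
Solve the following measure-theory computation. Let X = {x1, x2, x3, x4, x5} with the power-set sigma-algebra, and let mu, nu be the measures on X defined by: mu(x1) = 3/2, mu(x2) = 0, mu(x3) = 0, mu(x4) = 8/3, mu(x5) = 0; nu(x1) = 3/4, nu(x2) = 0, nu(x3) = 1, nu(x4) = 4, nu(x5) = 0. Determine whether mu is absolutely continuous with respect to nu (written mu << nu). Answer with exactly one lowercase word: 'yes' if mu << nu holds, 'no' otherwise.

mu << nu means: every nu-null measurable set is also mu-null; equivalently, for every atom x, if nu({x}) = 0 then mu({x}) = 0.
Checking each atom:
  x1: nu = 3/4 > 0 -> no constraint.
  x2: nu = 0, mu = 0 -> consistent with mu << nu.
  x3: nu = 1 > 0 -> no constraint.
  x4: nu = 4 > 0 -> no constraint.
  x5: nu = 0, mu = 0 -> consistent with mu << nu.
No atom violates the condition. Therefore mu << nu.

yes


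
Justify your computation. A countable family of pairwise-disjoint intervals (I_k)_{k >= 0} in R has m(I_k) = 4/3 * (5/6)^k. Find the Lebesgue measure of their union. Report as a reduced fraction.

By countable additivity of the Lebesgue measure on pairwise disjoint measurable sets,
  m(union_{k >= 0} I_k) = sum_{k >= 0} m(I_k) = sum_{k >= 0} a * r^k,
  with a = 4/3 and r = 5/6.
Since 0 < r = 5/6 < 1, the geometric series converges:
  sum_{k >= 0} a * r^k = a / (1 - r).
  = 4/3 / (1 - 5/6)
  = 4/3 / (1/6)
  = 8.

8


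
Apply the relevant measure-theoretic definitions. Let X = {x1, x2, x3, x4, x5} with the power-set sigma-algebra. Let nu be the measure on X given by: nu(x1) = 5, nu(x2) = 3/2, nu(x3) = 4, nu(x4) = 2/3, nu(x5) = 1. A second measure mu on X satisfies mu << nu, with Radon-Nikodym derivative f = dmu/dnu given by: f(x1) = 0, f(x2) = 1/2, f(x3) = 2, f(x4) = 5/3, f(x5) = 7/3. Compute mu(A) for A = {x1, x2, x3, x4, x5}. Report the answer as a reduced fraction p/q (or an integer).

By the defining property of the Radon-Nikodym derivative, for every measurable set A,
  mu(A) = integral_A f dnu.
Since nu is a discrete measure concentrated on the atoms of X, the integral over A reduces to the sum
  mu(A) = sum_{x in A} f(x) * nu({x}).
Computing each term:
  x1: f(x1) * nu(x1) = 0 * 5 = 0.
  x2: f(x2) * nu(x2) = 1/2 * 3/2 = 3/4.
  x3: f(x3) * nu(x3) = 2 * 4 = 8.
  x4: f(x4) * nu(x4) = 5/3 * 2/3 = 10/9.
  x5: f(x5) * nu(x5) = 7/3 * 1 = 7/3.
Summing: mu(A) = 0 + 3/4 + 8 + 10/9 + 7/3 = 439/36.

439/36


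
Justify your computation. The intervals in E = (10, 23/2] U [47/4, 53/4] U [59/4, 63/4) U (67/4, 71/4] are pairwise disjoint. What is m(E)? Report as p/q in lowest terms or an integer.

For pairwise disjoint intervals, m(union_i I_i) = sum_i m(I_i),
and m is invariant under swapping open/closed endpoints (single points have measure 0).
So m(E) = sum_i (b_i - a_i).
  I_1 has length 23/2 - 10 = 3/2.
  I_2 has length 53/4 - 47/4 = 3/2.
  I_3 has length 63/4 - 59/4 = 1.
  I_4 has length 71/4 - 67/4 = 1.
Summing:
  m(E) = 3/2 + 3/2 + 1 + 1 = 5.

5


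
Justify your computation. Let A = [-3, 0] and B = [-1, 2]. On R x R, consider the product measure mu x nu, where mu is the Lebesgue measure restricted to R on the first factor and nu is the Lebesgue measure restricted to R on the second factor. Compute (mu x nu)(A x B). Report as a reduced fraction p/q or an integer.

For a measurable rectangle A x B, the product measure satisfies
  (mu x nu)(A x B) = mu(A) * nu(B).
  mu(A) = 3.
  nu(B) = 3.
  (mu x nu)(A x B) = 3 * 3 = 9.

9


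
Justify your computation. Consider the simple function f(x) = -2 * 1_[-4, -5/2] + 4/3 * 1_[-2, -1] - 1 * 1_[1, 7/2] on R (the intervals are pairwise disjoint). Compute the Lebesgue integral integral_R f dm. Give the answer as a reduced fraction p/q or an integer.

For a simple function f = sum_i c_i * 1_{A_i} with disjoint A_i,
  integral f dm = sum_i c_i * m(A_i).
Lengths of the A_i:
  m(A_1) = -5/2 - (-4) = 3/2.
  m(A_2) = -1 - (-2) = 1.
  m(A_3) = 7/2 - 1 = 5/2.
Contributions c_i * m(A_i):
  (-2) * (3/2) = -3.
  (4/3) * (1) = 4/3.
  (-1) * (5/2) = -5/2.
Total: -3 + 4/3 - 5/2 = -25/6.

-25/6


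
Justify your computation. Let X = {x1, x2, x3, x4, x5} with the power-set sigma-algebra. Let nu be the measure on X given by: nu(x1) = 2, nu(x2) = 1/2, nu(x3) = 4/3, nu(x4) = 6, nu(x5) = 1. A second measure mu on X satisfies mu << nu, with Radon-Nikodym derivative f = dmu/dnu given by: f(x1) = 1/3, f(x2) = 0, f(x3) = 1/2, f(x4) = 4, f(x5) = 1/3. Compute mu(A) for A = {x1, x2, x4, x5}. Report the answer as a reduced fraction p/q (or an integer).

By the defining property of the Radon-Nikodym derivative, for every measurable set A,
  mu(A) = integral_A f dnu.
Since nu is a discrete measure concentrated on the atoms of X, the integral over A reduces to the sum
  mu(A) = sum_{x in A} f(x) * nu({x}).
Computing each term:
  x1: f(x1) * nu(x1) = 1/3 * 2 = 2/3.
  x2: f(x2) * nu(x2) = 0 * 1/2 = 0.
  x4: f(x4) * nu(x4) = 4 * 6 = 24.
  x5: f(x5) * nu(x5) = 1/3 * 1 = 1/3.
Summing: mu(A) = 2/3 + 0 + 24 + 1/3 = 25.

25


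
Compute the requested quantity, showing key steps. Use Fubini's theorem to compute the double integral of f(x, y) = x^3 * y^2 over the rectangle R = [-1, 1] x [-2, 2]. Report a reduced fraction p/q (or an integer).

f(x, y) is a tensor product of a function of x and a function of y, and both factors are bounded continuous (hence Lebesgue integrable) on the rectangle, so Fubini's theorem applies:
  integral_R f d(m x m) = (integral_a1^b1 x^3 dx) * (integral_a2^b2 y^2 dy).
Inner integral in x: integral_{-1}^{1} x^3 dx = (1^4 - (-1)^4)/4
  = 0.
Inner integral in y: integral_{-2}^{2} y^2 dy = (2^3 - (-2)^3)/3
  = 16/3.
Product: (0) * (16/3) = 0.

0


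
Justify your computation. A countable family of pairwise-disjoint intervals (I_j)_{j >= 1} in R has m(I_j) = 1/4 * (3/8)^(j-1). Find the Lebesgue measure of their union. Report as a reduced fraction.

By countable additivity of the Lebesgue measure on pairwise disjoint measurable sets,
  m(union_{j >= 1} I_j) = sum_{j >= 1} m(I_j) = sum_{j >= 1} a * r^(j-1),
  with a = 1/4 and r = 3/8.
Since 0 < r = 3/8 < 1, the geometric series converges:
  sum_{j >= 1} a * r^(j-1) = a / (1 - r).
  = 1/4 / (1 - 3/8)
  = 1/4 / (5/8)
  = 2/5.

2/5


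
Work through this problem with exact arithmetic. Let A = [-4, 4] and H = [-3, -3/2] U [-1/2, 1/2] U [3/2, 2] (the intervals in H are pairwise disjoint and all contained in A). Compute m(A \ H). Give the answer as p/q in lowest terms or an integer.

The ambient interval has length m(A) = 4 - (-4) = 8.
Since the holes are disjoint and sit inside A, by finite additivity
  m(H) = sum_i (b_i - a_i), and m(A \ H) = m(A) - m(H).
Computing the hole measures:
  m(H_1) = -3/2 - (-3) = 3/2.
  m(H_2) = 1/2 - (-1/2) = 1.
  m(H_3) = 2 - 3/2 = 1/2.
Summed: m(H) = 3/2 + 1 + 1/2 = 3.
So m(A \ H) = 8 - 3 = 5.

5


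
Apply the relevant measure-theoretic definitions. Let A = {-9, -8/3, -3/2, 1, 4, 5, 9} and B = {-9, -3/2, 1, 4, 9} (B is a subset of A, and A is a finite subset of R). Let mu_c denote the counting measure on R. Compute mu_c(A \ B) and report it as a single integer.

Counting measure assigns mu_c(E) = |E| (number of elements) when E is finite. For B subset A, A \ B is the set of elements of A not in B, so |A \ B| = |A| - |B|.
|A| = 7, |B| = 5, so mu_c(A \ B) = 7 - 5 = 2.

2


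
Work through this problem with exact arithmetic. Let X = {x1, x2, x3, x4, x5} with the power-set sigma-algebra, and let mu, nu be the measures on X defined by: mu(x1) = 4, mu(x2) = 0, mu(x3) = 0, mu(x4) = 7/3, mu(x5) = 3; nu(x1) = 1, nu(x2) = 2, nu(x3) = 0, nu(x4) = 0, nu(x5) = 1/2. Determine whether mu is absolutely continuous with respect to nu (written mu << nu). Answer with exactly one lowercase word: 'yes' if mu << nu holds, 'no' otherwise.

mu << nu means: every nu-null measurable set is also mu-null; equivalently, for every atom x, if nu({x}) = 0 then mu({x}) = 0.
Checking each atom:
  x1: nu = 1 > 0 -> no constraint.
  x2: nu = 2 > 0 -> no constraint.
  x3: nu = 0, mu = 0 -> consistent with mu << nu.
  x4: nu = 0, mu = 7/3 > 0 -> violates mu << nu.
  x5: nu = 1/2 > 0 -> no constraint.
The atom(s) x4 violate the condition (nu = 0 but mu > 0). Therefore mu is NOT absolutely continuous w.r.t. nu.

no


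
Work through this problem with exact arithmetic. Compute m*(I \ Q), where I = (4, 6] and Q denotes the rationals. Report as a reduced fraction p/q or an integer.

The interval I = (4, 6] has m(I) = 6 - 4 = 2 (endpoints are measure-zero, so open/closed/half-open agree). Write I = (I cap Q) u (I \ Q). The rationals in I are countable, so m*(I cap Q) = 0 (cover each rational by intervals whose total length is arbitrarily small). By countable subadditivity m*(I) <= m*(I cap Q) + m*(I \ Q), hence m*(I \ Q) >= m(I) = 2. The reverse inequality m*(I \ Q) <= m*(I) = 2 is trivial since (I \ Q) is a subset of I. Therefore m*(I \ Q) = 2.

2


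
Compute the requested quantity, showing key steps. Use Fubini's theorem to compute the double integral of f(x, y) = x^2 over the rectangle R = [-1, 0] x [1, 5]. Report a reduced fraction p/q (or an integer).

f(x, y) is a tensor product of a function of x and a function of y, and both factors are bounded continuous (hence Lebesgue integrable) on the rectangle, so Fubini's theorem applies:
  integral_R f d(m x m) = (integral_a1^b1 x^2 dx) * (integral_a2^b2 1 dy).
Inner integral in x: integral_{-1}^{0} x^2 dx = (0^3 - (-1)^3)/3
  = 1/3.
Inner integral in y: integral_{1}^{5} 1 dy = (5^1 - 1^1)/1
  = 4.
Product: (1/3) * (4) = 4/3.

4/3


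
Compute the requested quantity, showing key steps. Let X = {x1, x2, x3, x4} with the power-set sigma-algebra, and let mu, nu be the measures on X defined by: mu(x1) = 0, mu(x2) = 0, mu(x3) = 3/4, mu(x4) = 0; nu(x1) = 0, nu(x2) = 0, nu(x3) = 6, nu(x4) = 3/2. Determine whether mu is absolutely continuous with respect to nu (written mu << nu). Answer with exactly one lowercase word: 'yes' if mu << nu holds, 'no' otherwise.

mu << nu means: every nu-null measurable set is also mu-null; equivalently, for every atom x, if nu({x}) = 0 then mu({x}) = 0.
Checking each atom:
  x1: nu = 0, mu = 0 -> consistent with mu << nu.
  x2: nu = 0, mu = 0 -> consistent with mu << nu.
  x3: nu = 6 > 0 -> no constraint.
  x4: nu = 3/2 > 0 -> no constraint.
No atom violates the condition. Therefore mu << nu.

yes


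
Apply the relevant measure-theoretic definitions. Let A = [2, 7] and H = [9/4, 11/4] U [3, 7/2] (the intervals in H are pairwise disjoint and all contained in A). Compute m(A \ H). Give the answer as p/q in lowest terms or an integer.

The ambient interval has length m(A) = 7 - 2 = 5.
Since the holes are disjoint and sit inside A, by finite additivity
  m(H) = sum_i (b_i - a_i), and m(A \ H) = m(A) - m(H).
Computing the hole measures:
  m(H_1) = 11/4 - 9/4 = 1/2.
  m(H_2) = 7/2 - 3 = 1/2.
Summed: m(H) = 1/2 + 1/2 = 1.
So m(A \ H) = 5 - 1 = 4.

4


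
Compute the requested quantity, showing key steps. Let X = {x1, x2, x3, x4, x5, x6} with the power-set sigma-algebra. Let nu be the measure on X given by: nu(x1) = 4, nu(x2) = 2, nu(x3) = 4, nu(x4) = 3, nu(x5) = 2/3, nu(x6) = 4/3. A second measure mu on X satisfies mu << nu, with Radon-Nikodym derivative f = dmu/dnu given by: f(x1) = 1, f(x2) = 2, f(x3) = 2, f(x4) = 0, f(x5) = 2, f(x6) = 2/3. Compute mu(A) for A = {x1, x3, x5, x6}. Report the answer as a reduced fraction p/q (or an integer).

By the defining property of the Radon-Nikodym derivative, for every measurable set A,
  mu(A) = integral_A f dnu.
Since nu is a discrete measure concentrated on the atoms of X, the integral over A reduces to the sum
  mu(A) = sum_{x in A} f(x) * nu({x}).
Computing each term:
  x1: f(x1) * nu(x1) = 1 * 4 = 4.
  x3: f(x3) * nu(x3) = 2 * 4 = 8.
  x5: f(x5) * nu(x5) = 2 * 2/3 = 4/3.
  x6: f(x6) * nu(x6) = 2/3 * 4/3 = 8/9.
Summing: mu(A) = 4 + 8 + 4/3 + 8/9 = 128/9.

128/9


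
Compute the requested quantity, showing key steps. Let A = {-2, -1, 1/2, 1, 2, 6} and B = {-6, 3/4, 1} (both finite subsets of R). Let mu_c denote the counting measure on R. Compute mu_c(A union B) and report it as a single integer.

Counting measure on a finite set equals cardinality. By inclusion-exclusion, |A union B| = |A| + |B| - |A cap B|.
|A| = 6, |B| = 3, |A cap B| = 1.
So mu_c(A union B) = 6 + 3 - 1 = 8.

8


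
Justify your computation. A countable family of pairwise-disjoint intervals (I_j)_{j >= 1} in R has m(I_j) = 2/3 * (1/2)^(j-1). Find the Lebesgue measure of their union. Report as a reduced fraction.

By countable additivity of the Lebesgue measure on pairwise disjoint measurable sets,
  m(union_{j >= 1} I_j) = sum_{j >= 1} m(I_j) = sum_{j >= 1} a * r^(j-1),
  with a = 2/3 and r = 1/2.
Since 0 < r = 1/2 < 1, the geometric series converges:
  sum_{j >= 1} a * r^(j-1) = a / (1 - r).
  = 2/3 / (1 - 1/2)
  = 2/3 / (1/2)
  = 4/3.

4/3


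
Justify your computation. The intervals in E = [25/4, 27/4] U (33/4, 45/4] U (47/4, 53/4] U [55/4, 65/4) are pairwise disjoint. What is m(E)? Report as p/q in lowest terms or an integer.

For pairwise disjoint intervals, m(union_i I_i) = sum_i m(I_i),
and m is invariant under swapping open/closed endpoints (single points have measure 0).
So m(E) = sum_i (b_i - a_i).
  I_1 has length 27/4 - 25/4 = 1/2.
  I_2 has length 45/4 - 33/4 = 3.
  I_3 has length 53/4 - 47/4 = 3/2.
  I_4 has length 65/4 - 55/4 = 5/2.
Summing:
  m(E) = 1/2 + 3 + 3/2 + 5/2 = 15/2.

15/2


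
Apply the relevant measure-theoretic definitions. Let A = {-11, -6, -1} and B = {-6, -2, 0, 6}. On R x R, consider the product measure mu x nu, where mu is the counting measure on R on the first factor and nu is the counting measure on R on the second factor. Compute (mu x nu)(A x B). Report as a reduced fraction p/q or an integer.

For a measurable rectangle A x B, the product measure satisfies
  (mu x nu)(A x B) = mu(A) * nu(B).
  mu(A) = 3.
  nu(B) = 4.
  (mu x nu)(A x B) = 3 * 4 = 12.

12


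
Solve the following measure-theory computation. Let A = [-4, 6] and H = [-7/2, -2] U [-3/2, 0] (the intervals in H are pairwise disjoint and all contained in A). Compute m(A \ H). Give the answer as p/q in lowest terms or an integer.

The ambient interval has length m(A) = 6 - (-4) = 10.
Since the holes are disjoint and sit inside A, by finite additivity
  m(H) = sum_i (b_i - a_i), and m(A \ H) = m(A) - m(H).
Computing the hole measures:
  m(H_1) = -2 - (-7/2) = 3/2.
  m(H_2) = 0 - (-3/2) = 3/2.
Summed: m(H) = 3/2 + 3/2 = 3.
So m(A \ H) = 10 - 3 = 7.

7


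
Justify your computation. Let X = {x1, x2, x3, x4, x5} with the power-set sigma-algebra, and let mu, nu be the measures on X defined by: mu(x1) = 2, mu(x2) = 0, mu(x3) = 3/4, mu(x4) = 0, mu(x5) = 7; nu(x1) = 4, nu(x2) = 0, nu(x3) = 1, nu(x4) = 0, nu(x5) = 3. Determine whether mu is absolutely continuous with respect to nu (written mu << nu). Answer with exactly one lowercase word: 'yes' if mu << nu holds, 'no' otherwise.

mu << nu means: every nu-null measurable set is also mu-null; equivalently, for every atom x, if nu({x}) = 0 then mu({x}) = 0.
Checking each atom:
  x1: nu = 4 > 0 -> no constraint.
  x2: nu = 0, mu = 0 -> consistent with mu << nu.
  x3: nu = 1 > 0 -> no constraint.
  x4: nu = 0, mu = 0 -> consistent with mu << nu.
  x5: nu = 3 > 0 -> no constraint.
No atom violates the condition. Therefore mu << nu.

yes


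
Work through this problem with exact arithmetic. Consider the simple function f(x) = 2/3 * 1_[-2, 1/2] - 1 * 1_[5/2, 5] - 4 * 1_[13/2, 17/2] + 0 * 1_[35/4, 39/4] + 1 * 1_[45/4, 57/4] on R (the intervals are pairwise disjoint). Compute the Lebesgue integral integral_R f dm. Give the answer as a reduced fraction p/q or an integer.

For a simple function f = sum_i c_i * 1_{A_i} with disjoint A_i,
  integral f dm = sum_i c_i * m(A_i).
Lengths of the A_i:
  m(A_1) = 1/2 - (-2) = 5/2.
  m(A_2) = 5 - 5/2 = 5/2.
  m(A_3) = 17/2 - 13/2 = 2.
  m(A_4) = 39/4 - 35/4 = 1.
  m(A_5) = 57/4 - 45/4 = 3.
Contributions c_i * m(A_i):
  (2/3) * (5/2) = 5/3.
  (-1) * (5/2) = -5/2.
  (-4) * (2) = -8.
  (0) * (1) = 0.
  (1) * (3) = 3.
Total: 5/3 - 5/2 - 8 + 0 + 3 = -35/6.

-35/6


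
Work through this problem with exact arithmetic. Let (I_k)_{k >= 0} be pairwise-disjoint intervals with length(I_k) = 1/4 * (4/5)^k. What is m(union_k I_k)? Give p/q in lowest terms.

By countable additivity of the Lebesgue measure on pairwise disjoint measurable sets,
  m(union_{k >= 0} I_k) = sum_{k >= 0} m(I_k) = sum_{k >= 0} a * r^k,
  with a = 1/4 and r = 4/5.
Since 0 < r = 4/5 < 1, the geometric series converges:
  sum_{k >= 0} a * r^k = a / (1 - r).
  = 1/4 / (1 - 4/5)
  = 1/4 / (1/5)
  = 5/4.

5/4


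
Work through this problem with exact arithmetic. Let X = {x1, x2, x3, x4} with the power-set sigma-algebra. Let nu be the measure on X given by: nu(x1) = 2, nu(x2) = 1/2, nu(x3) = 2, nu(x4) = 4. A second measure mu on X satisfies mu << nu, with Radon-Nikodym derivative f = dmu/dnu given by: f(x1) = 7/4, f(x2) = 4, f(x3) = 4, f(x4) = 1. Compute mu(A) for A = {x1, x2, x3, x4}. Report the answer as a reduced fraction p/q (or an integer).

By the defining property of the Radon-Nikodym derivative, for every measurable set A,
  mu(A) = integral_A f dnu.
Since nu is a discrete measure concentrated on the atoms of X, the integral over A reduces to the sum
  mu(A) = sum_{x in A} f(x) * nu({x}).
Computing each term:
  x1: f(x1) * nu(x1) = 7/4 * 2 = 7/2.
  x2: f(x2) * nu(x2) = 4 * 1/2 = 2.
  x3: f(x3) * nu(x3) = 4 * 2 = 8.
  x4: f(x4) * nu(x4) = 1 * 4 = 4.
Summing: mu(A) = 7/2 + 2 + 8 + 4 = 35/2.

35/2


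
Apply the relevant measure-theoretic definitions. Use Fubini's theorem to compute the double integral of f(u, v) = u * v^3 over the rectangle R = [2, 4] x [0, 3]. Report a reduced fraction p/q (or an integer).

f(u, v) is a tensor product of a function of u and a function of v, and both factors are bounded continuous (hence Lebesgue integrable) on the rectangle, so Fubini's theorem applies:
  integral_R f d(m x m) = (integral_a1^b1 u du) * (integral_a2^b2 v^3 dv).
Inner integral in u: integral_{2}^{4} u du = (4^2 - 2^2)/2
  = 6.
Inner integral in v: integral_{0}^{3} v^3 dv = (3^4 - 0^4)/4
  = 81/4.
Product: (6) * (81/4) = 243/2.

243/2


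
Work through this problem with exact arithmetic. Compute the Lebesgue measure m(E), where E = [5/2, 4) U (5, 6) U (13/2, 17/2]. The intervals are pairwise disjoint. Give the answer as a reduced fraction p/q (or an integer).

For pairwise disjoint intervals, m(union_i I_i) = sum_i m(I_i),
and m is invariant under swapping open/closed endpoints (single points have measure 0).
So m(E) = sum_i (b_i - a_i).
  I_1 has length 4 - 5/2 = 3/2.
  I_2 has length 6 - 5 = 1.
  I_3 has length 17/2 - 13/2 = 2.
Summing:
  m(E) = 3/2 + 1 + 2 = 9/2.

9/2


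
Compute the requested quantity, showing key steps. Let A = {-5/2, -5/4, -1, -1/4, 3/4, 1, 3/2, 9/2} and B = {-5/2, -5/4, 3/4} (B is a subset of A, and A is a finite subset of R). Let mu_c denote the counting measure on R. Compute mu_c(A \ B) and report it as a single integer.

Counting measure assigns mu_c(E) = |E| (number of elements) when E is finite. For B subset A, A \ B is the set of elements of A not in B, so |A \ B| = |A| - |B|.
|A| = 8, |B| = 3, so mu_c(A \ B) = 8 - 3 = 5.

5


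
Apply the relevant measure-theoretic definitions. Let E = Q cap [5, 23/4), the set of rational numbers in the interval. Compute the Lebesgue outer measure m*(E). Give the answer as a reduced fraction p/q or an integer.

E = Q cap [5, 23/4) is a subset of Q, which is countable. Enumerate Q = {q_1, q_2, ...}; for any eps > 0, cover q_k by the open interval (q_k - eps/2^(k+1), q_k + eps/2^(k+1)), of length eps/2^k. The total cover length is sum_{k>=1} eps/2^k = eps. Hence m*(E) <= m*(Q) <= eps for every eps > 0, and since outer measure is non-negative, m*(E) = 0.

0


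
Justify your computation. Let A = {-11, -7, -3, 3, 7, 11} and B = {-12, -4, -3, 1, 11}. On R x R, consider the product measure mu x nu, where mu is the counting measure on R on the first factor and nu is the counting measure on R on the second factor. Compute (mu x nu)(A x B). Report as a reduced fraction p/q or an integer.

For a measurable rectangle A x B, the product measure satisfies
  (mu x nu)(A x B) = mu(A) * nu(B).
  mu(A) = 6.
  nu(B) = 5.
  (mu x nu)(A x B) = 6 * 5 = 30.

30


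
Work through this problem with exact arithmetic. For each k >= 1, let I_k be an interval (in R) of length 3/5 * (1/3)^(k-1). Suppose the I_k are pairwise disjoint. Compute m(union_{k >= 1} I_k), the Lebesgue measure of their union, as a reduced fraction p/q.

By countable additivity of the Lebesgue measure on pairwise disjoint measurable sets,
  m(union_{k >= 1} I_k) = sum_{k >= 1} m(I_k) = sum_{k >= 1} a * r^(k-1),
  with a = 3/5 and r = 1/3.
Since 0 < r = 1/3 < 1, the geometric series converges:
  sum_{k >= 1} a * r^(k-1) = a / (1 - r).
  = 3/5 / (1 - 1/3)
  = 3/5 / (2/3)
  = 9/10.

9/10


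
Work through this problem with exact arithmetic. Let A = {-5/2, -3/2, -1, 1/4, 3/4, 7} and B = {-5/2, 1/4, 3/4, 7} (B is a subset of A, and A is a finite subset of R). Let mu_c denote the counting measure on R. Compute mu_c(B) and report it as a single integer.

Counting measure assigns mu_c(E) = |E| (number of elements) when E is finite.
B has 4 element(s), so mu_c(B) = 4.

4


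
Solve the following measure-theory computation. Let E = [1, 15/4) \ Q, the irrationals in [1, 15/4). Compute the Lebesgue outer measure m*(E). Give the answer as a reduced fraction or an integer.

The interval I = [1, 15/4) has m(I) = 15/4 - 1 = 11/4 (endpoints are measure-zero, so open/closed/half-open agree). Write I = (I cap Q) u (I \ Q). The rationals in I are countable, so m*(I cap Q) = 0 (cover each rational by intervals whose total length is arbitrarily small). By countable subadditivity m*(I) <= m*(I cap Q) + m*(I \ Q), hence m*(I \ Q) >= m(I) = 11/4. The reverse inequality m*(I \ Q) <= m*(I) = 11/4 is trivial since (I \ Q) is a subset of I. Therefore m*(I \ Q) = 11/4.

11/4


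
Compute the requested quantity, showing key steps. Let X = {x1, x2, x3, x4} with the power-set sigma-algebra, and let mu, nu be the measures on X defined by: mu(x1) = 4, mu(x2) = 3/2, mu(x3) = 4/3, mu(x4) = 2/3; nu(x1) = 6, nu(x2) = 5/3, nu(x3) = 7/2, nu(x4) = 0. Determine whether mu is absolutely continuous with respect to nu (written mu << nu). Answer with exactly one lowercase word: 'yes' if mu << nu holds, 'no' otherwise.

mu << nu means: every nu-null measurable set is also mu-null; equivalently, for every atom x, if nu({x}) = 0 then mu({x}) = 0.
Checking each atom:
  x1: nu = 6 > 0 -> no constraint.
  x2: nu = 5/3 > 0 -> no constraint.
  x3: nu = 7/2 > 0 -> no constraint.
  x4: nu = 0, mu = 2/3 > 0 -> violates mu << nu.
The atom(s) x4 violate the condition (nu = 0 but mu > 0). Therefore mu is NOT absolutely continuous w.r.t. nu.

no


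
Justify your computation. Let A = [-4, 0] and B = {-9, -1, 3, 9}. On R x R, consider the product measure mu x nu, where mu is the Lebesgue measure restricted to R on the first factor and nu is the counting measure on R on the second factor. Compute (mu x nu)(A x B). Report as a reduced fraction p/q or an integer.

For a measurable rectangle A x B, the product measure satisfies
  (mu x nu)(A x B) = mu(A) * nu(B).
  mu(A) = 4.
  nu(B) = 4.
  (mu x nu)(A x B) = 4 * 4 = 16.

16


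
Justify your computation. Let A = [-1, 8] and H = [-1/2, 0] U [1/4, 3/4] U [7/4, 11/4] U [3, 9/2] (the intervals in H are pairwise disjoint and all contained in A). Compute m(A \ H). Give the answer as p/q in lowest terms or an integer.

The ambient interval has length m(A) = 8 - (-1) = 9.
Since the holes are disjoint and sit inside A, by finite additivity
  m(H) = sum_i (b_i - a_i), and m(A \ H) = m(A) - m(H).
Computing the hole measures:
  m(H_1) = 0 - (-1/2) = 1/2.
  m(H_2) = 3/4 - 1/4 = 1/2.
  m(H_3) = 11/4 - 7/4 = 1.
  m(H_4) = 9/2 - 3 = 3/2.
Summed: m(H) = 1/2 + 1/2 + 1 + 3/2 = 7/2.
So m(A \ H) = 9 - 7/2 = 11/2.

11/2


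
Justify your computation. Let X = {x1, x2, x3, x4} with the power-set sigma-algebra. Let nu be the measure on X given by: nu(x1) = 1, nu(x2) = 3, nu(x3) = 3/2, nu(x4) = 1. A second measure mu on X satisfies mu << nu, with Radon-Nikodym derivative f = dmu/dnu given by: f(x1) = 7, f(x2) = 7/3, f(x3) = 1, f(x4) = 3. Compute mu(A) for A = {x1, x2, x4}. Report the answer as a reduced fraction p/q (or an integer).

By the defining property of the Radon-Nikodym derivative, for every measurable set A,
  mu(A) = integral_A f dnu.
Since nu is a discrete measure concentrated on the atoms of X, the integral over A reduces to the sum
  mu(A) = sum_{x in A} f(x) * nu({x}).
Computing each term:
  x1: f(x1) * nu(x1) = 7 * 1 = 7.
  x2: f(x2) * nu(x2) = 7/3 * 3 = 7.
  x4: f(x4) * nu(x4) = 3 * 1 = 3.
Summing: mu(A) = 7 + 7 + 3 = 17.

17


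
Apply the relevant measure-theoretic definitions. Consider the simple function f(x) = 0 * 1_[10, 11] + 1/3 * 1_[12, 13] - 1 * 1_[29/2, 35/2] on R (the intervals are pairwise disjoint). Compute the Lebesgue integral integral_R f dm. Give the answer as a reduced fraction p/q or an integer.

For a simple function f = sum_i c_i * 1_{A_i} with disjoint A_i,
  integral f dm = sum_i c_i * m(A_i).
Lengths of the A_i:
  m(A_1) = 11 - 10 = 1.
  m(A_2) = 13 - 12 = 1.
  m(A_3) = 35/2 - 29/2 = 3.
Contributions c_i * m(A_i):
  (0) * (1) = 0.
  (1/3) * (1) = 1/3.
  (-1) * (3) = -3.
Total: 0 + 1/3 - 3 = -8/3.

-8/3


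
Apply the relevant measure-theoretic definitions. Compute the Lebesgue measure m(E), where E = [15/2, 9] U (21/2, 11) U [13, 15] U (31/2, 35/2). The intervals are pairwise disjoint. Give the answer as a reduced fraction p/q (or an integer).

For pairwise disjoint intervals, m(union_i I_i) = sum_i m(I_i),
and m is invariant under swapping open/closed endpoints (single points have measure 0).
So m(E) = sum_i (b_i - a_i).
  I_1 has length 9 - 15/2 = 3/2.
  I_2 has length 11 - 21/2 = 1/2.
  I_3 has length 15 - 13 = 2.
  I_4 has length 35/2 - 31/2 = 2.
Summing:
  m(E) = 3/2 + 1/2 + 2 + 2 = 6.

6


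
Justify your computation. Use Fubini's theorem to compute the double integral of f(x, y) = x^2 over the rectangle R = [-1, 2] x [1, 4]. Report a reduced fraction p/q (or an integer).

f(x, y) is a tensor product of a function of x and a function of y, and both factors are bounded continuous (hence Lebesgue integrable) on the rectangle, so Fubini's theorem applies:
  integral_R f d(m x m) = (integral_a1^b1 x^2 dx) * (integral_a2^b2 1 dy).
Inner integral in x: integral_{-1}^{2} x^2 dx = (2^3 - (-1)^3)/3
  = 3.
Inner integral in y: integral_{1}^{4} 1 dy = (4^1 - 1^1)/1
  = 3.
Product: (3) * (3) = 9.

9


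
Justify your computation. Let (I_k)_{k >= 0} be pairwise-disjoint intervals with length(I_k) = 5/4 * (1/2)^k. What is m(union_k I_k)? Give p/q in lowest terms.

By countable additivity of the Lebesgue measure on pairwise disjoint measurable sets,
  m(union_{k >= 0} I_k) = sum_{k >= 0} m(I_k) = sum_{k >= 0} a * r^k,
  with a = 5/4 and r = 1/2.
Since 0 < r = 1/2 < 1, the geometric series converges:
  sum_{k >= 0} a * r^k = a / (1 - r).
  = 5/4 / (1 - 1/2)
  = 5/4 / (1/2)
  = 5/2.

5/2


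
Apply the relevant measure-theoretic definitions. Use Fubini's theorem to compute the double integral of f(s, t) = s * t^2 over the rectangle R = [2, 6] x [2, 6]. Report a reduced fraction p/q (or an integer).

f(s, t) is a tensor product of a function of s and a function of t, and both factors are bounded continuous (hence Lebesgue integrable) on the rectangle, so Fubini's theorem applies:
  integral_R f d(m x m) = (integral_a1^b1 s ds) * (integral_a2^b2 t^2 dt).
Inner integral in s: integral_{2}^{6} s ds = (6^2 - 2^2)/2
  = 16.
Inner integral in t: integral_{2}^{6} t^2 dt = (6^3 - 2^3)/3
  = 208/3.
Product: (16) * (208/3) = 3328/3.

3328/3


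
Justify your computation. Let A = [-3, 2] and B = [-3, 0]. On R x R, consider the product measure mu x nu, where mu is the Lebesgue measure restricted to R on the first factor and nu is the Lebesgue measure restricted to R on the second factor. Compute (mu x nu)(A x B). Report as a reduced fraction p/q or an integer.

For a measurable rectangle A x B, the product measure satisfies
  (mu x nu)(A x B) = mu(A) * nu(B).
  mu(A) = 5.
  nu(B) = 3.
  (mu x nu)(A x B) = 5 * 3 = 15.

15


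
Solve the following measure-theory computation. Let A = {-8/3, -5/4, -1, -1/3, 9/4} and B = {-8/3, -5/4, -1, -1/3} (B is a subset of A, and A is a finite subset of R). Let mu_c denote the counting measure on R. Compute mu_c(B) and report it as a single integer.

Counting measure assigns mu_c(E) = |E| (number of elements) when E is finite.
B has 4 element(s), so mu_c(B) = 4.

4


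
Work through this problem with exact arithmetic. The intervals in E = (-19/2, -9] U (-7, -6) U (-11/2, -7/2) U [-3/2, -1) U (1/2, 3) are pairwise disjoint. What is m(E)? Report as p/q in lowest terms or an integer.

For pairwise disjoint intervals, m(union_i I_i) = sum_i m(I_i),
and m is invariant under swapping open/closed endpoints (single points have measure 0).
So m(E) = sum_i (b_i - a_i).
  I_1 has length -9 - (-19/2) = 1/2.
  I_2 has length -6 - (-7) = 1.
  I_3 has length -7/2 - (-11/2) = 2.
  I_4 has length -1 - (-3/2) = 1/2.
  I_5 has length 3 - 1/2 = 5/2.
Summing:
  m(E) = 1/2 + 1 + 2 + 1/2 + 5/2 = 13/2.

13/2


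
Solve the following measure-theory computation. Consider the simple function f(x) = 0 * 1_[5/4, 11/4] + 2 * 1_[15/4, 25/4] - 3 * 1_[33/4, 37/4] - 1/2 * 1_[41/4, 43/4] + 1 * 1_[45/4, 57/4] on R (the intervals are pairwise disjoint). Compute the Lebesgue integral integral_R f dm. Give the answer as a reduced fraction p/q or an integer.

For a simple function f = sum_i c_i * 1_{A_i} with disjoint A_i,
  integral f dm = sum_i c_i * m(A_i).
Lengths of the A_i:
  m(A_1) = 11/4 - 5/4 = 3/2.
  m(A_2) = 25/4 - 15/4 = 5/2.
  m(A_3) = 37/4 - 33/4 = 1.
  m(A_4) = 43/4 - 41/4 = 1/2.
  m(A_5) = 57/4 - 45/4 = 3.
Contributions c_i * m(A_i):
  (0) * (3/2) = 0.
  (2) * (5/2) = 5.
  (-3) * (1) = -3.
  (-1/2) * (1/2) = -1/4.
  (1) * (3) = 3.
Total: 0 + 5 - 3 - 1/4 + 3 = 19/4.

19/4


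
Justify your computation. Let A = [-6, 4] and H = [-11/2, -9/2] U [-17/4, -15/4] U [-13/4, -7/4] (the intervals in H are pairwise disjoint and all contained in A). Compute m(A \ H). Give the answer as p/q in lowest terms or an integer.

The ambient interval has length m(A) = 4 - (-6) = 10.
Since the holes are disjoint and sit inside A, by finite additivity
  m(H) = sum_i (b_i - a_i), and m(A \ H) = m(A) - m(H).
Computing the hole measures:
  m(H_1) = -9/2 - (-11/2) = 1.
  m(H_2) = -15/4 - (-17/4) = 1/2.
  m(H_3) = -7/4 - (-13/4) = 3/2.
Summed: m(H) = 1 + 1/2 + 3/2 = 3.
So m(A \ H) = 10 - 3 = 7.

7


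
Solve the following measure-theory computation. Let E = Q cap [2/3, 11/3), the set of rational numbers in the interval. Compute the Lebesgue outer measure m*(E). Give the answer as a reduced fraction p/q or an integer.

The set Q cap [2/3, 11/3) is countable (a subset of the countable set Q). Lebesgue outer measure of any countable set is 0: each singleton {q} has m*({q}) = 0, and by countable subadditivity m*(union_k {q_k}) <= sum_k m*({q_k}) = sum_k 0 = 0. The reverse inequality m*(E) >= 0 is automatic. So m*(Q cap [2/3, 11/3)) = 0.

0


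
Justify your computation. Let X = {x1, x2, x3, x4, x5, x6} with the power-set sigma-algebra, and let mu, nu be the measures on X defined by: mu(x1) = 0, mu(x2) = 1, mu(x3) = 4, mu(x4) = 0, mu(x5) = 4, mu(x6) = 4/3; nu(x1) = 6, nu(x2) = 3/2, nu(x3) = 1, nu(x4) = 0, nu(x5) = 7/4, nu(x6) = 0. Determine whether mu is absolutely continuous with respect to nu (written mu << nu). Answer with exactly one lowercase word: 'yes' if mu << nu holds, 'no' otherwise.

mu << nu means: every nu-null measurable set is also mu-null; equivalently, for every atom x, if nu({x}) = 0 then mu({x}) = 0.
Checking each atom:
  x1: nu = 6 > 0 -> no constraint.
  x2: nu = 3/2 > 0 -> no constraint.
  x3: nu = 1 > 0 -> no constraint.
  x4: nu = 0, mu = 0 -> consistent with mu << nu.
  x5: nu = 7/4 > 0 -> no constraint.
  x6: nu = 0, mu = 4/3 > 0 -> violates mu << nu.
The atom(s) x6 violate the condition (nu = 0 but mu > 0). Therefore mu is NOT absolutely continuous w.r.t. nu.

no


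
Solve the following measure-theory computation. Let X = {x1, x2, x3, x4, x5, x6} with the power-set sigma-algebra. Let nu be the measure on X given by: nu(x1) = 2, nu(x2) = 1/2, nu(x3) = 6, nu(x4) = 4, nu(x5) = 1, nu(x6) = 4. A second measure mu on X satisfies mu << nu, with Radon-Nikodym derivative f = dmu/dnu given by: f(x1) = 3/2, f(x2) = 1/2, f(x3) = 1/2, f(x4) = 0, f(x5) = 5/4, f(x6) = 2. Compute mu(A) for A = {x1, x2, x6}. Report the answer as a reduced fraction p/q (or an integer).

By the defining property of the Radon-Nikodym derivative, for every measurable set A,
  mu(A) = integral_A f dnu.
Since nu is a discrete measure concentrated on the atoms of X, the integral over A reduces to the sum
  mu(A) = sum_{x in A} f(x) * nu({x}).
Computing each term:
  x1: f(x1) * nu(x1) = 3/2 * 2 = 3.
  x2: f(x2) * nu(x2) = 1/2 * 1/2 = 1/4.
  x6: f(x6) * nu(x6) = 2 * 4 = 8.
Summing: mu(A) = 3 + 1/4 + 8 = 45/4.

45/4


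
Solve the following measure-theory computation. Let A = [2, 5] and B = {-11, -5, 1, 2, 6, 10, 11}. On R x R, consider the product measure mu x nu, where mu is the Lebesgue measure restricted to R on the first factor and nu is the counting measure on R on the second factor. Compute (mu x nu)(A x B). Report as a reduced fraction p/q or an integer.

For a measurable rectangle A x B, the product measure satisfies
  (mu x nu)(A x B) = mu(A) * nu(B).
  mu(A) = 3.
  nu(B) = 7.
  (mu x nu)(A x B) = 3 * 7 = 21.

21


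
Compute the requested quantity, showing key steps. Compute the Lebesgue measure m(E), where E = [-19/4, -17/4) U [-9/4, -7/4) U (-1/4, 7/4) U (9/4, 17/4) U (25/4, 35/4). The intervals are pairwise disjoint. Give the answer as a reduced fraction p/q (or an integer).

For pairwise disjoint intervals, m(union_i I_i) = sum_i m(I_i),
and m is invariant under swapping open/closed endpoints (single points have measure 0).
So m(E) = sum_i (b_i - a_i).
  I_1 has length -17/4 - (-19/4) = 1/2.
  I_2 has length -7/4 - (-9/4) = 1/2.
  I_3 has length 7/4 - (-1/4) = 2.
  I_4 has length 17/4 - 9/4 = 2.
  I_5 has length 35/4 - 25/4 = 5/2.
Summing:
  m(E) = 1/2 + 1/2 + 2 + 2 + 5/2 = 15/2.

15/2


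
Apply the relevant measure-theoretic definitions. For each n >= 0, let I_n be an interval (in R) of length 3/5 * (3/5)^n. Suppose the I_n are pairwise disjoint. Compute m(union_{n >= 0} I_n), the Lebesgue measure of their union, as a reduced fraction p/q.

By countable additivity of the Lebesgue measure on pairwise disjoint measurable sets,
  m(union_{n >= 0} I_n) = sum_{n >= 0} m(I_n) = sum_{n >= 0} a * r^n,
  with a = 3/5 and r = 3/5.
Since 0 < r = 3/5 < 1, the geometric series converges:
  sum_{n >= 0} a * r^n = a / (1 - r).
  = 3/5 / (1 - 3/5)
  = 3/5 / (2/5)
  = 3/2.

3/2


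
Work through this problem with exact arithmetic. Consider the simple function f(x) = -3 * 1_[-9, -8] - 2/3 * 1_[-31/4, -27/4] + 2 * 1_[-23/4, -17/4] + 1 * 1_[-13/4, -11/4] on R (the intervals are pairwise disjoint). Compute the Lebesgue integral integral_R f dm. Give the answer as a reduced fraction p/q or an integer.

For a simple function f = sum_i c_i * 1_{A_i} with disjoint A_i,
  integral f dm = sum_i c_i * m(A_i).
Lengths of the A_i:
  m(A_1) = -8 - (-9) = 1.
  m(A_2) = -27/4 - (-31/4) = 1.
  m(A_3) = -17/4 - (-23/4) = 3/2.
  m(A_4) = -11/4 - (-13/4) = 1/2.
Contributions c_i * m(A_i):
  (-3) * (1) = -3.
  (-2/3) * (1) = -2/3.
  (2) * (3/2) = 3.
  (1) * (1/2) = 1/2.
Total: -3 - 2/3 + 3 + 1/2 = -1/6.

-1/6


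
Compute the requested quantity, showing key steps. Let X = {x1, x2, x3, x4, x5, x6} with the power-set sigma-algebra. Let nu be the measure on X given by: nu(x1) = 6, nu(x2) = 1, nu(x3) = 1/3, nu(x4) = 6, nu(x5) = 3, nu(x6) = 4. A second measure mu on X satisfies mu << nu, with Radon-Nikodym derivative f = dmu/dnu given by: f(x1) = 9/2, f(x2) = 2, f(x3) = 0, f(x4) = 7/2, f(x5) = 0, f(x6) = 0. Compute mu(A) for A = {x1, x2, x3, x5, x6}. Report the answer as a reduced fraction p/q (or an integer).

By the defining property of the Radon-Nikodym derivative, for every measurable set A,
  mu(A) = integral_A f dnu.
Since nu is a discrete measure concentrated on the atoms of X, the integral over A reduces to the sum
  mu(A) = sum_{x in A} f(x) * nu({x}).
Computing each term:
  x1: f(x1) * nu(x1) = 9/2 * 6 = 27.
  x2: f(x2) * nu(x2) = 2 * 1 = 2.
  x3: f(x3) * nu(x3) = 0 * 1/3 = 0.
  x5: f(x5) * nu(x5) = 0 * 3 = 0.
  x6: f(x6) * nu(x6) = 0 * 4 = 0.
Summing: mu(A) = 27 + 2 + 0 + 0 + 0 = 29.

29


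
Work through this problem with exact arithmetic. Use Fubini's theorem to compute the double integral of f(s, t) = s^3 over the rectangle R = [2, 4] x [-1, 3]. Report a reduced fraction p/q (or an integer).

f(s, t) is a tensor product of a function of s and a function of t, and both factors are bounded continuous (hence Lebesgue integrable) on the rectangle, so Fubini's theorem applies:
  integral_R f d(m x m) = (integral_a1^b1 s^3 ds) * (integral_a2^b2 1 dt).
Inner integral in s: integral_{2}^{4} s^3 ds = (4^4 - 2^4)/4
  = 60.
Inner integral in t: integral_{-1}^{3} 1 dt = (3^1 - (-1)^1)/1
  = 4.
Product: (60) * (4) = 240.

240


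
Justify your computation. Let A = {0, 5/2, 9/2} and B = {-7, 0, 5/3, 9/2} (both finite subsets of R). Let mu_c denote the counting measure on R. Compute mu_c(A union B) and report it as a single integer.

Counting measure on a finite set equals cardinality. By inclusion-exclusion, |A union B| = |A| + |B| - |A cap B|.
|A| = 3, |B| = 4, |A cap B| = 2.
So mu_c(A union B) = 3 + 4 - 2 = 5.

5


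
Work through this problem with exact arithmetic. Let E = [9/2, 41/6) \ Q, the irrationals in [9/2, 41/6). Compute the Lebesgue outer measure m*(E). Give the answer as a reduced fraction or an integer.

The interval I = [9/2, 41/6) has m(I) = 41/6 - 9/2 = 7/3 (endpoints are measure-zero, so open/closed/half-open agree). Write I = (I cap Q) u (I \ Q). The rationals in I are countable, so m*(I cap Q) = 0 (cover each rational by intervals whose total length is arbitrarily small). By countable subadditivity m*(I) <= m*(I cap Q) + m*(I \ Q), hence m*(I \ Q) >= m(I) = 7/3. The reverse inequality m*(I \ Q) <= m*(I) = 7/3 is trivial since (I \ Q) is a subset of I. Therefore m*(I \ Q) = 7/3.

7/3


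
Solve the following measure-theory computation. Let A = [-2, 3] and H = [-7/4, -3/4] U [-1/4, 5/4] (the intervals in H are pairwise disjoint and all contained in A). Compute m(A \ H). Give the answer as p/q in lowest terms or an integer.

The ambient interval has length m(A) = 3 - (-2) = 5.
Since the holes are disjoint and sit inside A, by finite additivity
  m(H) = sum_i (b_i - a_i), and m(A \ H) = m(A) - m(H).
Computing the hole measures:
  m(H_1) = -3/4 - (-7/4) = 1.
  m(H_2) = 5/4 - (-1/4) = 3/2.
Summed: m(H) = 1 + 3/2 = 5/2.
So m(A \ H) = 5 - 5/2 = 5/2.

5/2
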